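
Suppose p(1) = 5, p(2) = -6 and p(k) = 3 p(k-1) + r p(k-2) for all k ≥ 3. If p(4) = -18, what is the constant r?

p(3) = -18 + 5r
p(4) = -54 + 9r
So -54 + 9r = -18, giving r = 4.

4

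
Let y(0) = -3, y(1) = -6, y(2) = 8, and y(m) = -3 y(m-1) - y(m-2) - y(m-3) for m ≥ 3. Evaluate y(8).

y(3) = -3*8 - (-6) - (-3) = -15
y(4) = -3*(-15) - 8 - (-6) = 43
y(5) = -3*43 - (-15) - 8 = -122
y(6) = -3*(-122) - 43 - (-15) = 338
y(7) = -3*338 - (-122) - 43 = -935
y(8) = -3*(-935) - 338 - (-122) = 2589

2589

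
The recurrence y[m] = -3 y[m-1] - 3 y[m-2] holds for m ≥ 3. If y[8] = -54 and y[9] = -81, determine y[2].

2

Rearranging, y[m-2] = (y[m] + 3 y[m-1]) / -3.
y[7] = (-81 + 3·(-54)) / -3 = -243/-3 = 81
y[6] = (-54 + 3·81) / -3 = 189/-3 = -63
y[5] = (81 + 3·(-63)) / -3 = -108/-3 = 36
y[4] = (-63 + 3·36) / -3 = 45/-3 = -15
y[3] = (36 + 3·(-15)) / -3 = -9/-3 = 3
y[2] = (-15 + 3·3) / -3 = -6/-3 = 2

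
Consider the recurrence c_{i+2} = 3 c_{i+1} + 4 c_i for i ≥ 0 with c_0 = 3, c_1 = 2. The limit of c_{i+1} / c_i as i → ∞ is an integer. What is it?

The characteristic equation is r^2 - 3r - 4 = 0, which factors as (r - 4)(r + 1) = 0.
So the roots are 4 and -1. Since |4| > |-1| and the coefficient of 4^i is non-zero, the ratio tends to 4.

4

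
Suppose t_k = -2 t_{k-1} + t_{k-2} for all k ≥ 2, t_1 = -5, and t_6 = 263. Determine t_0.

Let t_0 = y.
t_2 = 10 + y
t_3 = -25 - 2y
t_4 = 60 + 5y
t_5 = -145 - 12y
t_6 = 350 + 29y
So 350 + 29y = 263, giving y = -3.

-3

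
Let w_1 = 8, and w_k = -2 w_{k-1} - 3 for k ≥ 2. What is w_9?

2303

w_2 = -2*8 - 3 = -19
w_3 = -2*(-19) - 3 = 35
w_4 = -2*35 - 3 = -73
w_5 = -2*(-73) - 3 = 143
w_6 = -2*143 - 3 = -289
w_7 = -2*(-289) - 3 = 575
w_8 = -2*575 - 3 = -1153
w_9 = -2*(-1153) - 3 = 2303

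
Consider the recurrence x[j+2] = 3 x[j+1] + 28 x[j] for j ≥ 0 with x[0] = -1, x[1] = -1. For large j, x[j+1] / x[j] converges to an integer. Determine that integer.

7

The characteristic equation is r^2 - 3r - 28 = 0, which factors as (r - 7)(r + 4) = 0.
So the roots are 7 and -4. Since |7| > |-4| and the coefficient of 7^j is non-zero, the ratio tends to 7.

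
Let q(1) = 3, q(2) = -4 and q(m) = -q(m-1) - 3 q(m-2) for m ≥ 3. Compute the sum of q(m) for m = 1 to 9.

-150

q(3) = -(-4) - 3(3) = -5
q(4) = -(-5) - 3(-4) = 17
q(5) = -17 - 3(-5) = -2
q(6) = -(-2) - 3(17) = -49
q(7) = -(-49) - 3(-2) = 55
q(8) = -55 - 3(-49) = 92
q(9) = -92 - 3(55) = -257
Sum = 3 + (-4) + (-5) + 17 + (-2) + (-49) + 55 + 92 + (-257) = -150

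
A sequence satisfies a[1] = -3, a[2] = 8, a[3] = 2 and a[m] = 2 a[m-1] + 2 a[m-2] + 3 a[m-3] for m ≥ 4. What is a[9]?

3530

a[4] = 2(2) + 2(8) + 3(-3) = 11
a[5] = 2(11) + 2(2) + 3(8) = 50
a[6] = 2(50) + 2(11) + 3(2) = 128
a[7] = 2(128) + 2(50) + 3(11) = 389
a[8] = 2(389) + 2(128) + 3(50) = 1184
a[9] = 2(1184) + 2(389) + 3(128) = 3530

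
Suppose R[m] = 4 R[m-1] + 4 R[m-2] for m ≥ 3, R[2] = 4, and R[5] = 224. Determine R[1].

Let R[1] = v.
R[3] = 16 + 4v
R[4] = 80 + 16v
R[5] = 384 + 80v
So 384 + 80v = 224, giving v = -2.

-2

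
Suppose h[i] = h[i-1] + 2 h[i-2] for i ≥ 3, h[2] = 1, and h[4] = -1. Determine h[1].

-2

Let h[1] = v.
h[3] = 1 + 2v
h[4] = 3 + 2v
So 3 + 2v = -1, giving v = -2.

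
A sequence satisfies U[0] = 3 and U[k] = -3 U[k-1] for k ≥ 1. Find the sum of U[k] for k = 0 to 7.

-4920

U[1] = -3·3 = -9
U[2] = -3·(-9) = 27
U[3] = -3·27 = -81
U[4] = -3·(-81) = 243
U[5] = -3·243 = -729
U[6] = -3·(-729) = 2187
U[7] = -3·2187 = -6561
Sum = 3 + (-9) + 27 + (-81) + 243 + (-729) + 2187 + (-6561) = -4920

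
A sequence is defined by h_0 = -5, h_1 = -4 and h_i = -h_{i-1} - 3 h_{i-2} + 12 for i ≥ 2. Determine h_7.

h_2 = -(-4) - 3(-5) + 12 = 31
h_3 = -31 - 3(-4) + 12 = -7
h_4 = -(-7) - 3(31) + 12 = -74
h_5 = -(-74) - 3(-7) + 12 = 107
h_6 = -107 - 3(-74) + 12 = 127
h_7 = -127 - 3(107) + 12 = -436

-436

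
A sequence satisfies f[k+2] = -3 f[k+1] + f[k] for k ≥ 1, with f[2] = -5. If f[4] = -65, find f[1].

Let f[1] = y.
f[3] = 15 + y
f[4] = -50 - 3y
So -50 - 3y = -65, giving y = 5.

5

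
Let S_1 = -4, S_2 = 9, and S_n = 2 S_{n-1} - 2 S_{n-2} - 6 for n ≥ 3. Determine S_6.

S_3 = 2(9) - 2(-4) - 6 = 20
S_4 = 2(20) - 2(9) - 6 = 16
S_5 = 2(16) - 2(20) - 6 = -14
S_6 = 2(-14) - 2(16) - 6 = -66

-66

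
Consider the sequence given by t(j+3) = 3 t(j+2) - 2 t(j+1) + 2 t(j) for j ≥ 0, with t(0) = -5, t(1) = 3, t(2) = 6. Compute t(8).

t(3) = 3(6) - 2(3) + 2(-5) = 2
t(4) = 3(2) - 2(6) + 2(3) = 0
t(5) = 3(0) - 2(2) + 2(6) = 8
t(6) = 3(8) - 2(0) + 2(2) = 28
t(7) = 3(28) - 2(8) + 2(0) = 68
t(8) = 3(68) - 2(28) + 2(8) = 164

164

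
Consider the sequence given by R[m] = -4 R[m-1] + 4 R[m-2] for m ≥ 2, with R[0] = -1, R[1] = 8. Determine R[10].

-10748928

R[2] = -4(8) + 4(-1) = -36
R[3] = -4(-36) + 4(8) = 176
R[4] = -4(176) + 4(-36) = -848
R[5] = -4(-848) + 4(176) = 4096
R[6] = -4(4096) + 4(-848) = -19776
R[7] = -4(-19776) + 4(4096) = 95488
R[8] = -4(95488) + 4(-19776) = -461056
R[9] = -4(-461056) + 4(95488) = 2226176
R[10] = -4(2226176) + 4(-461056) = -10748928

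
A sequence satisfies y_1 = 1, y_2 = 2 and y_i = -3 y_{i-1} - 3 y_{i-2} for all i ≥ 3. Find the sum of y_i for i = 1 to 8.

y_3 = -3*2 - 3*1 = -9
y_4 = -3*(-9) - 3*2 = 21
y_5 = -3*21 - 3*(-9) = -36
y_6 = -3*(-36) - 3*21 = 45
y_7 = -3*45 - 3*(-36) = -27
y_8 = -3*(-27) - 3*45 = -54
Sum = 1 + 2 + (-9) + 21 + (-36) + 45 + (-27) + (-54) = -57

-57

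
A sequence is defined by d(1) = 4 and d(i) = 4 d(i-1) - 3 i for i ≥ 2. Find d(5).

433

d(2) = 4*4 - 6 = 10
d(3) = 4*10 - 9 = 31
d(4) = 4*31 - 12 = 112
d(5) = 4*112 - 15 = 433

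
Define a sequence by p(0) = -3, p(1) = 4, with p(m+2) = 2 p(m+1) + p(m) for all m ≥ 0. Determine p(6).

p(2) = 2(4) + (-3) = 5
p(3) = 2(5) + 4 = 14
p(4) = 2(14) + 5 = 33
p(5) = 2(33) + 14 = 80
p(6) = 2(80) + 33 = 193

193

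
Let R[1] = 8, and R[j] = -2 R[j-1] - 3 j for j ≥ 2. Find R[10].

-4960

R[2] = -2·8 - 6 = -22
R[3] = -2·(-22) - 9 = 35
R[4] = -2·35 - 12 = -82
R[5] = -2·(-82) - 15 = 149
R[6] = -2·149 - 18 = -316
R[7] = -2·(-316) - 21 = 611
R[8] = -2·611 - 24 = -1246
R[9] = -2·(-1246) - 27 = 2465
R[10] = -2·2465 - 30 = -4960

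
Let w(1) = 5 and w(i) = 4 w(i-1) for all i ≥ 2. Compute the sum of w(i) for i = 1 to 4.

w(2) = 4·5 = 20
w(3) = 4·20 = 80
w(4) = 4·80 = 320
Sum = 5 + 20 + 80 + 320 = 425

425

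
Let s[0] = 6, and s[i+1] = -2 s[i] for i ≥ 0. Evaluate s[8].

1536

s[1] = -2*6 = -12
s[2] = -2*(-12) = 24
s[3] = -2*24 = -48
s[4] = -2*(-48) = 96
s[5] = -2*96 = -192
s[6] = -2*(-192) = 384
s[7] = -2*384 = -768
s[8] = -2*(-768) = 1536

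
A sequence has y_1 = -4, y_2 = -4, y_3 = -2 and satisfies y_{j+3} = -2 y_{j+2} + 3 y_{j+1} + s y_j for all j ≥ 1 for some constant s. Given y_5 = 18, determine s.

y_4 = -8 - 4s
y_5 = 10 + 4s
So 10 + 4s = 18, giving s = 2.

2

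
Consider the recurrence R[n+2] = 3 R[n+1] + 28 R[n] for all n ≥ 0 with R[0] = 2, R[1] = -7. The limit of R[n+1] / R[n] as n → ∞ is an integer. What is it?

7

The characteristic equation is r^2 - 3r - 28 = 0, which factors as (r - 7)(r + 4) = 0.
So the roots are 7 and -4. Since |7| > |-4| and the coefficient of 7^n is non-zero, the ratio tends to 7.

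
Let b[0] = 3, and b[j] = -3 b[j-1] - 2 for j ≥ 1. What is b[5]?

b[1] = -3(3) - 2 = -11
b[2] = -3(-11) - 2 = 31
b[3] = -3(31) - 2 = -95
b[4] = -3(-95) - 2 = 283
b[5] = -3(283) - 2 = -851

-851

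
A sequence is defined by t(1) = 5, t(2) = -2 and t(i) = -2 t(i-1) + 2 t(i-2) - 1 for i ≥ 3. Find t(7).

647

t(3) = -2·(-2) + 2·5 - 1 = 13
t(4) = -2·13 + 2·(-2) - 1 = -31
t(5) = -2·(-31) + 2·13 - 1 = 87
t(6) = -2·87 + 2·(-31) - 1 = -237
t(7) = -2·(-237) + 2·87 - 1 = 647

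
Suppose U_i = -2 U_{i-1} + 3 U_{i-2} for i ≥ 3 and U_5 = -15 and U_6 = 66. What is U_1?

Rearranging, U_{i-2} = (U_i + 2 U_{i-1}) / 3.
U_4 = (66 + 2·(-15)) / 3 = 36/3 = 12
U_3 = (-15 + 2·12) / 3 = 9/3 = 3
U_2 = (12 + 2·3) / 3 = 18/3 = 6
U_1 = (3 + 2·6) / 3 = 15/3 = 5

5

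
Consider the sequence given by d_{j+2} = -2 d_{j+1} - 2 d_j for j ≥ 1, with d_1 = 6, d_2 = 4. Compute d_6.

d_3 = -2*4 - 2*6 = -20
d_4 = -2*(-20) - 2*4 = 32
d_5 = -2*32 - 2*(-20) = -24
d_6 = -2*(-24) - 2*32 = -16

-16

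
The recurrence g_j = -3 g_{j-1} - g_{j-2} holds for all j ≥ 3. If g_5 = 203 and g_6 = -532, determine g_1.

-7

Rearranging, g_{j-2} = -(g_j + 3 g_{j-1}).
g_4 = -(-532 + 3(203)) = -77
g_3 = -(203 + 3(-77)) = 28
g_2 = -(-77 + 3(28)) = -7
g_1 = -(28 + 3(-7)) = -7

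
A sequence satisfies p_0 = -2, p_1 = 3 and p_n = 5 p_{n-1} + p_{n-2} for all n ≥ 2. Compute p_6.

p_2 = 5*3 + (-2) = 13
p_3 = 5*13 + 3 = 68
p_4 = 5*68 + 13 = 353
p_5 = 5*353 + 68 = 1833
p_6 = 5*1833 + 353 = 9518

9518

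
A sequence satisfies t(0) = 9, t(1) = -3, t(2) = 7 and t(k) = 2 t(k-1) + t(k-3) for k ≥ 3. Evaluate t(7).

t(3) = 2*7 + 9 = 23
t(4) = 2*23 + (-3) = 43
t(5) = 2*43 + 7 = 93
t(6) = 2*93 + 23 = 209
t(7) = 2*209 + 43 = 461

461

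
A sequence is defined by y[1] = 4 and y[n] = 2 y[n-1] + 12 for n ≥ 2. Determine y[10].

y[2] = 2*4 + 12 = 20
y[3] = 2*20 + 12 = 52
y[4] = 2*52 + 12 = 116
y[5] = 2*116 + 12 = 244
y[6] = 2*244 + 12 = 500
y[7] = 2*500 + 12 = 1012
y[8] = 2*1012 + 12 = 2036
y[9] = 2*2036 + 12 = 4084
y[10] = 2*4084 + 12 = 8180

8180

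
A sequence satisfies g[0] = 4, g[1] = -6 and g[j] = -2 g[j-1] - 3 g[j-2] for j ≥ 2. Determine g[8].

180

g[2] = -2(-6) - 3(4) = 0
g[3] = -2(0) - 3(-6) = 18
g[4] = -2(18) - 3(0) = -36
g[5] = -2(-36) - 3(18) = 18
g[6] = -2(18) - 3(-36) = 72
g[7] = -2(72) - 3(18) = -198
g[8] = -2(-198) - 3(72) = 180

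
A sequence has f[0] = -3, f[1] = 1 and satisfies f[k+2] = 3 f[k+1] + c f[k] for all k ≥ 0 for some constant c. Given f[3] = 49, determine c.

f[2] = 3 - 3c
f[3] = 9 - 8c
So 9 - 8c = 49, giving c = -5.

-5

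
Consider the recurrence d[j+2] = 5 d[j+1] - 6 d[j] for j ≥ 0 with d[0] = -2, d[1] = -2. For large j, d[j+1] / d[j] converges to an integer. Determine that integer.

The characteristic equation is r^2 - 5r + 6 = 0, which factors as (r - 3)(r - 2) = 0.
So the roots are 3 and 2. Since |3| > |2| and the coefficient of 3^j is non-zero, the ratio tends to 3.

3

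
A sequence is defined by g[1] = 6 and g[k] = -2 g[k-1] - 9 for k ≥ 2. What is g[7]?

g[2] = -2(6) - 9 = -21
g[3] = -2(-21) - 9 = 33
g[4] = -2(33) - 9 = -75
g[5] = -2(-75) - 9 = 141
g[6] = -2(141) - 9 = -291
g[7] = -2(-291) - 9 = 573

573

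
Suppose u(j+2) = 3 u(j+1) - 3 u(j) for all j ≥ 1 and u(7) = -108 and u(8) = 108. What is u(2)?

-4

Rearranging, u(j-2) = (u(j) - 3 u(j-1)) / -3.
u(6) = (108 - 3·(-108)) / -3 = 432/-3 = -144
u(5) = (-108 - 3·(-144)) / -3 = 324/-3 = -108
u(4) = (-144 - 3·(-108)) / -3 = 180/-3 = -60
u(3) = (-108 - 3·(-60)) / -3 = 72/-3 = -24
u(2) = (-60 - 3·(-24)) / -3 = 12/-3 = -4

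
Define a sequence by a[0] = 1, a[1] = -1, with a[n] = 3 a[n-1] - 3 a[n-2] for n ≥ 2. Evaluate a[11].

a[2] = 3(-1) - 3(1) = -6
a[3] = 3(-6) - 3(-1) = -15
a[4] = 3(-15) - 3(-6) = -27
a[5] = 3(-27) - 3(-15) = -36
a[6] = 3(-36) - 3(-27) = -27
a[7] = 3(-27) - 3(-36) = 27
a[8] = 3(27) - 3(-27) = 162
a[9] = 3(162) - 3(27) = 405
a[10] = 3(405) - 3(162) = 729
a[11] = 3(729) - 3(405) = 972

972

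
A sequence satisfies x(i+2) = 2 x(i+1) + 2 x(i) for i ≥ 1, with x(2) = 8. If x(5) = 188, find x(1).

Let x(1) = w.
x(3) = 16 + 2w
x(4) = 48 + 4w
x(5) = 128 + 12w
So 128 + 12w = 188, giving w = 5.

5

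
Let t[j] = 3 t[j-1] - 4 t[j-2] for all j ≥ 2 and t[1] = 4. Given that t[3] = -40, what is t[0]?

Let t[0] = x.
t[2] = 12 - 4x
t[3] = 20 - 12x
So 20 - 12x = -40, giving x = 5.

5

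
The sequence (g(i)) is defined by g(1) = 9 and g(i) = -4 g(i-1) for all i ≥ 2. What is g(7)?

36864

g(2) = -4·9 = -36
g(3) = -4·(-36) = 144
g(4) = -4·144 = -576
g(5) = -4·(-576) = 2304
g(6) = -4·2304 = -9216
g(7) = -4·(-9216) = 36864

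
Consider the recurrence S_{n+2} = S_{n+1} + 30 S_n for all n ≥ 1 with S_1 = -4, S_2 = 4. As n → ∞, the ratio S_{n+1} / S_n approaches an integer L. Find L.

6

The characteristic equation is r^2 - r - 30 = 0, which factors as (r - 6)(r + 5) = 0.
So the roots are 6 and -5. Since |6| > |-5| and the coefficient of 6^n is non-zero, the ratio tends to 6.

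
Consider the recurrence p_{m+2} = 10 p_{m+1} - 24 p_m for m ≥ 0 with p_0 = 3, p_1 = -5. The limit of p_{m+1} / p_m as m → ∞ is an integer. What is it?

6

The characteristic equation is r^2 - 10r + 24 = 0, which factors as (r - 6)(r - 4) = 0.
So the roots are 6 and 4. Since |6| > |4| and the coefficient of 6^m is non-zero, the ratio tends to 6.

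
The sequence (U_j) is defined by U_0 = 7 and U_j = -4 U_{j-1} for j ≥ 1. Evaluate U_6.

28672

U_1 = -4(7) = -28
U_2 = -4(-28) = 112
U_3 = -4(112) = -448
U_4 = -4(-448) = 1792
U_5 = -4(1792) = -7168
U_6 = -4(-7168) = 28672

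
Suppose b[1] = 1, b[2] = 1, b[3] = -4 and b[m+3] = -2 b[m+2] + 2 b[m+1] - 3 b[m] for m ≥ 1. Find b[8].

673

b[4] = -2·(-4) + 2·1 - 3·1 = 7
b[5] = -2·7 + 2·(-4) - 3·1 = -25
b[6] = -2·(-25) + 2·7 - 3·(-4) = 76
b[7] = -2·76 + 2·(-25) - 3·7 = -223
b[8] = -2·(-223) + 2·76 - 3·(-25) = 673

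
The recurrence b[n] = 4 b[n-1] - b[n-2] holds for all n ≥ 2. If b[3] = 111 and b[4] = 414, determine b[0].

Rearranging, b[n-2] = -(b[n] - 4 b[n-1]).
b[2] = -(414 - 4*111) = 30
b[1] = -(111 - 4*30) = 9
b[0] = -(30 - 4*9) = 6

6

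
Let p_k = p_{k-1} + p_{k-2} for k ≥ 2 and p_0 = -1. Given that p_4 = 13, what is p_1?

Let p_1 = w.
p_2 = -1 + w
p_3 = -1 + 2w
p_4 = -2 + 3w
So -2 + 3w = 13, giving w = 5.

5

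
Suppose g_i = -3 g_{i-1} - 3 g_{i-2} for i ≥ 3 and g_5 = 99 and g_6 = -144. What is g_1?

Rearranging, g_{i-2} = (g_i + 3 g_{i-1}) / -3.
g_4 = (-144 + 3*99) / -3 = 153/-3 = -51
g_3 = (99 + 3*(-51)) / -3 = -54/-3 = 18
g_2 = (-51 + 3*18) / -3 = 3/-3 = -1
g_1 = (18 + 3*(-1)) / -3 = 15/-3 = -5

-5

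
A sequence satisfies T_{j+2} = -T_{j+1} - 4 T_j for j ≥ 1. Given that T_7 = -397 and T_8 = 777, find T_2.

9

Rearranging, T_{j-2} = (T_j + T_{j-1}) / -4.
T_6 = (777 + (-397)) / -4 = 380/-4 = -95
T_5 = (-397 + (-95)) / -4 = -492/-4 = 123
T_4 = (-95 + 123) / -4 = 28/-4 = -7
T_3 = (123 + (-7)) / -4 = 116/-4 = -29
T_2 = (-7 + (-29)) / -4 = -36/-4 = 9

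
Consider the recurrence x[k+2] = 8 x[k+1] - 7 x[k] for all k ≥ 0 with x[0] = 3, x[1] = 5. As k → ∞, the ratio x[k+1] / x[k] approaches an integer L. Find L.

The characteristic equation is r^2 - 8r + 7 = 0, which factors as (r - 7)(r - 1) = 0.
So the roots are 7 and 1. Since |7| > |1| and the coefficient of 7^k is non-zero, the ratio tends to 7.

7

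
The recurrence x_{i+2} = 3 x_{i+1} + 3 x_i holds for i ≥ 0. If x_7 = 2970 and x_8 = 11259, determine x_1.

Rearranging, x_{i-2} = (x_i - 3 x_{i-1}) / 3.
x_6 = (11259 - 3·2970) / 3 = 2349/3 = 783
x_5 = (2970 - 3·783) / 3 = 621/3 = 207
x_4 = (783 - 3·207) / 3 = 162/3 = 54
x_3 = (207 - 3·54) / 3 = 45/3 = 15
x_2 = (54 - 3·15) / 3 = 9/3 = 3
x_1 = (15 - 3·3) / 3 = 6/3 = 2

2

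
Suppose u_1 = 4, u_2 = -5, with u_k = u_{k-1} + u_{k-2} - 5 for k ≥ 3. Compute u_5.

u_3 = (-5) + 4 - 5 = -6
u_4 = (-6) + (-5) - 5 = -16
u_5 = (-16) + (-6) - 5 = -27

-27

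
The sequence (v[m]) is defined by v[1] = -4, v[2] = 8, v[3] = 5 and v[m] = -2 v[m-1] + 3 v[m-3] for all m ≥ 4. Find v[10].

v[4] = -2(5) + 3(-4) = -22
v[5] = -2(-22) + 3(8) = 68
v[6] = -2(68) + 3(5) = -121
v[7] = -2(-121) + 3(-22) = 176
v[8] = -2(176) + 3(68) = -148
v[9] = -2(-148) + 3(-121) = -67
v[10] = -2(-67) + 3(176) = 662

662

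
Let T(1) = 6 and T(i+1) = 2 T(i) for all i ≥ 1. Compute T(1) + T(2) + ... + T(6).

378

T(2) = 2*6 = 12
T(3) = 2*12 = 24
T(4) = 2*24 = 48
T(5) = 2*48 = 96
T(6) = 2*96 = 192
Sum = 6 + 12 + 24 + 48 + 96 + 192 = 378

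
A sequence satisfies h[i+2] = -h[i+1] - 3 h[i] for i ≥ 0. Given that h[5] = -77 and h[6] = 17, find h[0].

5

Rearranging, h[i-2] = (h[i] + h[i-1]) / -3.
h[4] = (17 + (-77)) / -3 = -60/-3 = 20
h[3] = (-77 + 20) / -3 = -57/-3 = 19
h[2] = (20 + 19) / -3 = 39/-3 = -13
h[1] = (19 + (-13)) / -3 = 6/-3 = -2
h[0] = (-13 + (-2)) / -3 = -15/-3 = 5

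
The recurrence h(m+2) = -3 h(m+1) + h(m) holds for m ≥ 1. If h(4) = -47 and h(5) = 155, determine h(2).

-5

Rearranging, h(m-2) = h(m) + 3 h(m-1).
h(3) = 155 + 3·(-47) = 14
h(2) = -47 + 3·14 = -5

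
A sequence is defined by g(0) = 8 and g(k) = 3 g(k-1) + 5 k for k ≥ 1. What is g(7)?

g(1) = 3·8 + 5 = 29
g(2) = 3·29 + 10 = 97
g(3) = 3·97 + 15 = 306
g(4) = 3·306 + 20 = 938
g(5) = 3·938 + 25 = 2839
g(6) = 3·2839 + 30 = 8547
g(7) = 3·8547 + 35 = 25676

25676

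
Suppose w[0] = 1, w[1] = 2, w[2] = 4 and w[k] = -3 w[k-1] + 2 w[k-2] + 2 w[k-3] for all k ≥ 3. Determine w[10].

w[3] = -3(4) + 2(2) + 2(1) = -6
w[4] = -3(-6) + 2(4) + 2(2) = 30
w[5] = -3(30) + 2(-6) + 2(4) = -94
w[6] = -3(-94) + 2(30) + 2(-6) = 330
w[7] = -3(330) + 2(-94) + 2(30) = -1118
w[8] = -3(-1118) + 2(330) + 2(-94) = 3826
w[9] = -3(3826) + 2(-1118) + 2(330) = -13054
w[10] = -3(-13054) + 2(3826) + 2(-1118) = 44578

44578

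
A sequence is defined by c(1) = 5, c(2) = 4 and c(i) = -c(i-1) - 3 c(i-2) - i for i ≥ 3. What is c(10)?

c(3) = -4 - 3*5 - 3 = -22
c(4) = -(-22) - 3*4 - 4 = 6
c(5) = -6 - 3*(-22) - 5 = 55
c(6) = -55 - 3*6 - 6 = -79
c(7) = -(-79) - 3*55 - 7 = -93
c(8) = -(-93) - 3*(-79) - 8 = 322
c(9) = -322 - 3*(-93) - 9 = -52
c(10) = -(-52) - 3*322 - 10 = -924

-924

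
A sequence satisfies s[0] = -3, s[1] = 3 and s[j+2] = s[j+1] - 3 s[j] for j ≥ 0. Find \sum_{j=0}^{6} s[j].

s[2] = 3 - 3*(-3) = 12
s[3] = 12 - 3*3 = 3
s[4] = 3 - 3*12 = -33
s[5] = (-33) - 3*3 = -42
s[6] = (-42) - 3*(-33) = 57
Sum = (-3) + 3 + 12 + 3 + (-33) + (-42) + 57 = -3

-3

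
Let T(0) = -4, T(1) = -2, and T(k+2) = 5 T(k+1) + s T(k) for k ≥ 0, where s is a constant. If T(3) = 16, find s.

T(2) = -10 - 4s
T(3) = -50 - 22s
So -50 - 22s = 16, giving s = -3.

-3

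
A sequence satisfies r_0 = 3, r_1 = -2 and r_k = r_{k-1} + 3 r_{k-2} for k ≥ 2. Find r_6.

91

r_2 = (-2) + 3*3 = 7
r_3 = 7 + 3*(-2) = 1
r_4 = 1 + 3*7 = 22
r_5 = 22 + 3*1 = 25
r_6 = 25 + 3*22 = 91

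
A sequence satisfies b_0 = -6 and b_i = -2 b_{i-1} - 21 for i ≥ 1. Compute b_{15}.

-32775

The fixed point is -21/(1 + 2) = -7, so b_i + 7 = -2(b_{i-1} + 7).
Hence b_i = 1·(-2)^i - 7.
b_{15} = 1·(-2)^{15} - 7 = 1·-32768 - 7 = -32775.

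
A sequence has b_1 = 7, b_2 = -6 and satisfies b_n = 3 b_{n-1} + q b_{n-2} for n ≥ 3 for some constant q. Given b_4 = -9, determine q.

3

b_3 = -18 + 7q
b_4 = -54 + 15q
So -54 + 15q = -9, giving q = 3.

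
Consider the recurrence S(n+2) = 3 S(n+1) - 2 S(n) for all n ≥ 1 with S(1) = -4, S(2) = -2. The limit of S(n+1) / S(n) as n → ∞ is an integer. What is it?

2

The characteristic equation is r^2 - 3r + 2 = 0, which factors as (r - 2)(r - 1) = 0.
So the roots are 2 and 1. Since |2| > |1| and the coefficient of 2^n is non-zero, the ratio tends to 2.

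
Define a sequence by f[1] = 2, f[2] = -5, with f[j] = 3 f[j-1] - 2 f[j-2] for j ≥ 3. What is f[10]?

f[3] = 3*(-5) - 2*2 = -19
f[4] = 3*(-19) - 2*(-5) = -47
f[5] = 3*(-47) - 2*(-19) = -103
f[6] = 3*(-103) - 2*(-47) = -215
f[7] = 3*(-215) - 2*(-103) = -439
f[8] = 3*(-439) - 2*(-215) = -887
f[9] = 3*(-887) - 2*(-439) = -1783
f[10] = 3*(-1783) - 2*(-887) = -3575

-3575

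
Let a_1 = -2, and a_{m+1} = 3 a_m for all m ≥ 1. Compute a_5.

-162

a_2 = 3*(-2) = -6
a_3 = 3*(-6) = -18
a_4 = 3*(-18) = -54
a_5 = 3*(-54) = -162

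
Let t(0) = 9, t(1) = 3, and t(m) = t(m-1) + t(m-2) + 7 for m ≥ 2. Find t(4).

55

t(2) = 3 + 9 + 7 = 19
t(3) = 19 + 3 + 7 = 29
t(4) = 29 + 19 + 7 = 55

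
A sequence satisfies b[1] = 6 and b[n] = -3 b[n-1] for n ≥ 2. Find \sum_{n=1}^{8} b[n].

-9840

b[2] = -3·6 = -18
b[3] = -3·(-18) = 54
b[4] = -3·54 = -162
b[5] = -3·(-162) = 486
b[6] = -3·486 = -1458
b[7] = -3·(-1458) = 4374
b[8] = -3·4374 = -13122
Sum = 6 + (-18) + 54 + (-162) + 486 + (-1458) + 4374 + (-13122) = -9840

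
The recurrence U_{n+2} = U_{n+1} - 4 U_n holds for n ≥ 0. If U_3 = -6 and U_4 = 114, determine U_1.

-6

Rearranging, U_{n-2} = (U_n - U_{n-1}) / -4.
U_2 = (114 - (-6)) / -4 = 120/-4 = -30
U_1 = (-6 - (-30)) / -4 = 24/-4 = -6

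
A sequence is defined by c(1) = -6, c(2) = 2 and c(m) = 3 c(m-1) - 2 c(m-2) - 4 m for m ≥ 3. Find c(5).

-38

c(3) = 3·2 - 2·(-6) - 12 = 6
c(4) = 3·6 - 2·2 - 16 = -2
c(5) = 3·(-2) - 2·6 - 20 = -38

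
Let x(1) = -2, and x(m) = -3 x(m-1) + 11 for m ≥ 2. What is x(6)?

x(2) = -3(-2) + 11 = 17
x(3) = -3(17) + 11 = -40
x(4) = -3(-40) + 11 = 131
x(5) = -3(131) + 11 = -382
x(6) = -3(-382) + 11 = 1157

1157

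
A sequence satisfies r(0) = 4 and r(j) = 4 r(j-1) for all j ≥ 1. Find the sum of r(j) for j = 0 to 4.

1364

r(1) = 4(4) = 16
r(2) = 4(16) = 64
r(3) = 4(64) = 256
r(4) = 4(256) = 1024
Sum = 4 + 16 + 64 + 256 + 1024 = 1364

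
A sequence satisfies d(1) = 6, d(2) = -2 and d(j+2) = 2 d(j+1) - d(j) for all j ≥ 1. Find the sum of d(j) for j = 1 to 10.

-300

d(3) = 2*(-2) - 6 = -10
d(4) = 2*(-10) - (-2) = -18
d(5) = 2*(-18) - (-10) = -26
d(6) = 2*(-26) - (-18) = -34
d(7) = 2*(-34) - (-26) = -42
d(8) = 2*(-42) - (-34) = -50
d(9) = 2*(-50) - (-42) = -58
d(10) = 2*(-58) - (-50) = -66
Sum = 6 + (-2) + (-10) + (-18) + (-26) + (-34) + (-42) + (-50) + (-58) + (-66) = -300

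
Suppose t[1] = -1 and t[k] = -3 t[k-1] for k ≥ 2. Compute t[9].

t[2] = -3(-1) = 3
t[3] = -3(3) = -9
t[4] = -3(-9) = 27
t[5] = -3(27) = -81
t[6] = -3(-81) = 243
t[7] = -3(243) = -729
t[8] = -3(-729) = 2187
t[9] = -3(2187) = -6561

-6561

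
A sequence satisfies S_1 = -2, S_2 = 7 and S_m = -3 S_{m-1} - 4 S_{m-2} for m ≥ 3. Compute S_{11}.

-3709

S_3 = -3*7 - 4*(-2) = -13
S_4 = -3*(-13) - 4*7 = 11
S_5 = -3*11 - 4*(-13) = 19
S_6 = -3*19 - 4*11 = -101
S_7 = -3*(-101) - 4*19 = 227
S_8 = -3*227 - 4*(-101) = -277
S_9 = -3*(-277) - 4*227 = -77
S_{10} = -3*(-77) - 4*(-277) = 1339
S_{11} = -3*1339 - 4*(-77) = -3709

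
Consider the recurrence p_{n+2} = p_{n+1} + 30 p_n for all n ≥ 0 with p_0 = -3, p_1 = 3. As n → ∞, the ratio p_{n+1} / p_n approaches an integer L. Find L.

The characteristic equation is r^2 - r - 30 = 0, which factors as (r - 6)(r + 5) = 0.
So the roots are 6 and -5. Since |6| > |-5| and the coefficient of 6^n is non-zero, the ratio tends to 6.

6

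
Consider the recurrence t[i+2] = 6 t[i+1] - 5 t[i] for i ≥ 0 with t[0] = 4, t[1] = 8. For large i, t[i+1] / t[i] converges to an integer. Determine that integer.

The characteristic equation is r^2 - 6r + 5 = 0, which factors as (r - 5)(r - 1) = 0.
So the roots are 5 and 1. Since |5| > |1| and the coefficient of 5^i is non-zero, the ratio tends to 5.

5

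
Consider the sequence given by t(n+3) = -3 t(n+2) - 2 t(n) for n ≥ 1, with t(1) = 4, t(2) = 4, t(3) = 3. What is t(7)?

t(4) = -3(3) - 2(4) = -17
t(5) = -3(-17) - 2(4) = 43
t(6) = -3(43) - 2(3) = -135
t(7) = -3(-135) - 2(-17) = 439

439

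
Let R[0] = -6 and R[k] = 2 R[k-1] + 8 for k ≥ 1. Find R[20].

2097144

The fixed point is 8/(1 - 2) = -8, so R[k] + 8 = 2(R[k-1] + 8).
Hence R[k] = 2·2^k - 8.
R[20] = 2·2^{20} - 8 = 2·1048576 - 8 = 2097144.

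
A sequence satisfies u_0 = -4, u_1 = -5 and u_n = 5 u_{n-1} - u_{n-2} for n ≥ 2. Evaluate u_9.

-1209460

u_2 = 5(-5) - (-4) = -21
u_3 = 5(-21) - (-5) = -100
u_4 = 5(-100) - (-21) = -479
u_5 = 5(-479) - (-100) = -2295
u_6 = 5(-2295) - (-479) = -10996
u_7 = 5(-10996) - (-2295) = -52685
u_8 = 5(-52685) - (-10996) = -252429
u_9 = 5(-252429) - (-52685) = -1209460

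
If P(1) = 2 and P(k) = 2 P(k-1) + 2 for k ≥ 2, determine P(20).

The fixed point is 2/(1 - 2) = -2, so P(k) + 2 = 2(P(k-1) + 2).
Hence P(k) = 4·2^{k-1} - 2.
P(20) = 4·2^{19} - 2 = 4·524288 - 2 = 2097150.

2097150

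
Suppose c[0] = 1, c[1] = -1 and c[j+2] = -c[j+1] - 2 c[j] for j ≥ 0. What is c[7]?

3

c[2] = -(-1) - 2*1 = -1
c[3] = -(-1) - 2*(-1) = 3
c[4] = -3 - 2*(-1) = -1
c[5] = -(-1) - 2*3 = -5
c[6] = -(-5) - 2*(-1) = 7
c[7] = -7 - 2*(-5) = 3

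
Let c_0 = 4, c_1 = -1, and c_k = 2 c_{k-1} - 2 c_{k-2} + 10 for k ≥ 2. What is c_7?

c_2 = 2(-1) - 2(4) + 10 = 0
c_3 = 2(0) - 2(-1) + 10 = 12
c_4 = 2(12) - 2(0) + 10 = 34
c_5 = 2(34) - 2(12) + 10 = 54
c_6 = 2(54) - 2(34) + 10 = 50
c_7 = 2(50) - 2(54) + 10 = 2

2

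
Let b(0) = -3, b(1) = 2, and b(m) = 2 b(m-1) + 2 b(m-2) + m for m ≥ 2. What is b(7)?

b(2) = 2·2 + 2·(-3) + 2 = 0
b(3) = 2·0 + 2·2 + 3 = 7
b(4) = 2·7 + 2·0 + 4 = 18
b(5) = 2·18 + 2·7 + 5 = 55
b(6) = 2·55 + 2·18 + 6 = 152
b(7) = 2·152 + 2·55 + 7 = 421

421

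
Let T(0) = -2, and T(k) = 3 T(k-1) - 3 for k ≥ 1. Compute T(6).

-2550

T(1) = 3(-2) - 3 = -9
T(2) = 3(-9) - 3 = -30
T(3) = 3(-30) - 3 = -93
T(4) = 3(-93) - 3 = -282
T(5) = 3(-282) - 3 = -849
T(6) = 3(-849) - 3 = -2550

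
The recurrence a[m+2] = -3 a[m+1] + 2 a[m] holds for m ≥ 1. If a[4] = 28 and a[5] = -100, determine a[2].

Rearranging, a[m-2] = (a[m] + 3 a[m-1]) / 2.
a[3] = (-100 + 3·28) / 2 = -16/2 = -8
a[2] = (28 + 3·(-8)) / 2 = 4/2 = 2

2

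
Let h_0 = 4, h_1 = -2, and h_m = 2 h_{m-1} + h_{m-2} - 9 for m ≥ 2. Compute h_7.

h_2 = 2(-2) + 4 - 9 = -9
h_3 = 2(-9) + (-2) - 9 = -29
h_4 = 2(-29) + (-9) - 9 = -76
h_5 = 2(-76) + (-29) - 9 = -190
h_6 = 2(-190) + (-76) - 9 = -465
h_7 = 2(-465) + (-190) - 9 = -1129

-1129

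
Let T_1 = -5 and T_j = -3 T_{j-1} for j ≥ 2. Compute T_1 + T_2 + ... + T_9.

-24605

T_2 = -3(-5) = 15
T_3 = -3(15) = -45
T_4 = -3(-45) = 135
T_5 = -3(135) = -405
T_6 = -3(-405) = 1215
T_7 = -3(1215) = -3645
T_8 = -3(-3645) = 10935
T_9 = -3(10935) = -32805
Sum = (-5) + 15 + (-45) + 135 + (-405) + 1215 + (-3645) + 10935 + (-32805) = -24605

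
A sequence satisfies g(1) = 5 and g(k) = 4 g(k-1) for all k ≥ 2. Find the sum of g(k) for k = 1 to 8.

109225

g(2) = 4·5 = 20
g(3) = 4·20 = 80
g(4) = 4·80 = 320
g(5) = 4·320 = 1280
g(6) = 4·1280 = 5120
g(7) = 4·5120 = 20480
g(8) = 4·20480 = 81920
Sum = 5 + 20 + 80 + 320 + 1280 + 5120 + 20480 + 81920 = 109225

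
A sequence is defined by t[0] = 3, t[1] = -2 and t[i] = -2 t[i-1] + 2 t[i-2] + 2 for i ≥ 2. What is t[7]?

t[2] = -2·(-2) + 2·3 + 2 = 12
t[3] = -2·12 + 2·(-2) + 2 = -26
t[4] = -2·(-26) + 2·12 + 2 = 78
t[5] = -2·78 + 2·(-26) + 2 = -206
t[6] = -2·(-206) + 2·78 + 2 = 570
t[7] = -2·570 + 2·(-206) + 2 = -1550

-1550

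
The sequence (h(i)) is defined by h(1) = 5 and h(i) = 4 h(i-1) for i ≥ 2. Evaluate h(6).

h(2) = 4(5) = 20
h(3) = 4(20) = 80
h(4) = 4(80) = 320
h(5) = 4(320) = 1280
h(6) = 4(1280) = 5120

5120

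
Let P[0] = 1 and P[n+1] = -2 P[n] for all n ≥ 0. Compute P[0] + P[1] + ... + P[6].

P[1] = -2(1) = -2
P[2] = -2(-2) = 4
P[3] = -2(4) = -8
P[4] = -2(-8) = 16
P[5] = -2(16) = -32
P[6] = -2(-32) = 64
Sum = 1 + (-2) + 4 + (-8) + 16 + (-32) + 64 = 43

43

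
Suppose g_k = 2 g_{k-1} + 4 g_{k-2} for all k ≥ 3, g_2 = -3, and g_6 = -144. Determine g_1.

Let g_1 = w.
g_3 = -6 + 4w
g_4 = -24 + 8w
g_5 = -72 + 32w
g_6 = -240 + 96w
So -240 + 96w = -144, giving w = 1.

1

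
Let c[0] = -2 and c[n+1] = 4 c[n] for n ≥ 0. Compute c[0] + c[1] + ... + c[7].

-43690

c[1] = 4·(-2) = -8
c[2] = 4·(-8) = -32
c[3] = 4·(-32) = -128
c[4] = 4·(-128) = -512
c[5] = 4·(-512) = -2048
c[6] = 4·(-2048) = -8192
c[7] = 4·(-8192) = -32768
Sum = (-2) + (-8) + (-32) + (-128) + (-512) + (-2048) + (-8192) + (-32768) = -43690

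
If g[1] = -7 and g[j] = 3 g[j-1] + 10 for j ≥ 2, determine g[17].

-86093447

The fixed point is 10/(1 - 3) = -5, so g[j] + 5 = 3(g[j-1] + 5).
Hence g[j] = -2·3^{j-1} - 5.
g[17] = -2·3^{16} - 5 = -2·43046721 - 5 = -86093447.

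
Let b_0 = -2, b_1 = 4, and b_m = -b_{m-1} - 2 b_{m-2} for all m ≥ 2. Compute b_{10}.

b_2 = -4 - 2*(-2) = 0
b_3 = -0 - 2*4 = -8
b_4 = -(-8) - 2*0 = 8
b_5 = -8 - 2*(-8) = 8
b_6 = -8 - 2*8 = -24
b_7 = -(-24) - 2*8 = 8
b_8 = -8 - 2*(-24) = 40
b_9 = -40 - 2*8 = -56
b_{10} = -(-56) - 2*40 = -24

-24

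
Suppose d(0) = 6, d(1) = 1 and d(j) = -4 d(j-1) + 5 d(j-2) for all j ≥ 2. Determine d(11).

d(2) = -4(1) + 5(6) = 26
d(3) = -4(26) + 5(1) = -99
d(4) = -4(-99) + 5(26) = 526
d(5) = -4(526) + 5(-99) = -2599
d(6) = -4(-2599) + 5(526) = 13026
d(7) = -4(13026) + 5(-2599) = -65099
d(8) = -4(-65099) + 5(13026) = 325526
d(9) = -4(325526) + 5(-65099) = -1627599
d(10) = -4(-1627599) + 5(325526) = 8138026
d(11) = -4(8138026) + 5(-1627599) = -40690099

-40690099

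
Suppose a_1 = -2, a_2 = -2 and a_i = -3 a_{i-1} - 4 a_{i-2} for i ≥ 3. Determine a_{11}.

a_3 = -3*(-2) - 4*(-2) = 14
a_4 = -3*14 - 4*(-2) = -34
a_5 = -3*(-34) - 4*14 = 46
a_6 = -3*46 - 4*(-34) = -2
a_7 = -3*(-2) - 4*46 = -178
a_8 = -3*(-178) - 4*(-2) = 542
a_9 = -3*542 - 4*(-178) = -914
a_{10} = -3*(-914) - 4*542 = 574
a_{11} = -3*574 - 4*(-914) = 1934

1934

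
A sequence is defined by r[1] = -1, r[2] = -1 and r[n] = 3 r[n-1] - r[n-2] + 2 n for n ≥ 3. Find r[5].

r[3] = 3*(-1) - (-1) + 6 = 4
r[4] = 3*4 - (-1) + 8 = 21
r[5] = 3*21 - 4 + 10 = 69

69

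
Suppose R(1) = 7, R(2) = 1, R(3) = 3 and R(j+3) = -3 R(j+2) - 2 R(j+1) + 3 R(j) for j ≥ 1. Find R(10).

R(4) = -3·3 - 2·1 + 3·7 = 10
R(5) = -3·10 - 2·3 + 3·1 = -33
R(6) = -3·(-33) - 2·10 + 3·3 = 88
R(7) = -3·88 - 2·(-33) + 3·10 = -168
R(8) = -3·(-168) - 2·88 + 3·(-33) = 229
R(9) = -3·229 - 2·(-168) + 3·88 = -87
R(10) = -3·(-87) - 2·229 + 3·(-168) = -701

-701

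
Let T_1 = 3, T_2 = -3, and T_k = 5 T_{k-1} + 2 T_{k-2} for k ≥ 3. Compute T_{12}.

-35267571

T_3 = 5*(-3) + 2*3 = -9
T_4 = 5*(-9) + 2*(-3) = -51
T_5 = 5*(-51) + 2*(-9) = -273
T_6 = 5*(-273) + 2*(-51) = -1467
T_7 = 5*(-1467) + 2*(-273) = -7881
T_8 = 5*(-7881) + 2*(-1467) = -42339
T_9 = 5*(-42339) + 2*(-7881) = -227457
T_{10} = 5*(-227457) + 2*(-42339) = -1221963
T_{11} = 5*(-1221963) + 2*(-227457) = -6564729
T_{12} = 5*(-6564729) + 2*(-1221963) = -35267571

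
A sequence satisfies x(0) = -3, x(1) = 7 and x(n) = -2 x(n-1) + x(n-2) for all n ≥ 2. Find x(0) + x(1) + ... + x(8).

-2379

x(2) = -2·7 + (-3) = -17
x(3) = -2·(-17) + 7 = 41
x(4) = -2·41 + (-17) = -99
x(5) = -2·(-99) + 41 = 239
x(6) = -2·239 + (-99) = -577
x(7) = -2·(-577) + 239 = 1393
x(8) = -2·1393 + (-577) = -3363
Sum = (-3) + 7 + (-17) + 41 + (-99) + 239 + (-577) + 1393 + (-3363) = -2379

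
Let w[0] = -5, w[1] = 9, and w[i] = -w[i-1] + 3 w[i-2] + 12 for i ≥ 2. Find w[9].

6099

w[2] = -9 + 3(-5) + 12 = -12
w[3] = -(-12) + 3(9) + 12 = 51
w[4] = -51 + 3(-12) + 12 = -75
w[5] = -(-75) + 3(51) + 12 = 240
w[6] = -240 + 3(-75) + 12 = -453
w[7] = -(-453) + 3(240) + 12 = 1185
w[8] = -1185 + 3(-453) + 12 = -2532
w[9] = -(-2532) + 3(1185) + 12 = 6099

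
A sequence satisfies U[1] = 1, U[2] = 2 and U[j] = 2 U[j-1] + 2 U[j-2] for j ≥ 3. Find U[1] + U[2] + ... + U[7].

U[3] = 2*2 + 2*1 = 6
U[4] = 2*6 + 2*2 = 16
U[5] = 2*16 + 2*6 = 44
U[6] = 2*44 + 2*16 = 120
U[7] = 2*120 + 2*44 = 328
Sum = 1 + 2 + 6 + 16 + 44 + 120 + 328 = 517

517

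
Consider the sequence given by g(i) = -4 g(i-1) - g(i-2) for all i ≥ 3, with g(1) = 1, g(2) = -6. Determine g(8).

g(3) = -4(-6) - 1 = 23
g(4) = -4(23) - (-6) = -86
g(5) = -4(-86) - 23 = 321
g(6) = -4(321) - (-86) = -1198
g(7) = -4(-1198) - 321 = 4471
g(8) = -4(4471) - (-1198) = -16686

-16686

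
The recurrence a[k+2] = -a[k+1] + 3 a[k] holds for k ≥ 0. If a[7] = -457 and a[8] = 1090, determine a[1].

Rearranging, a[k-2] = (a[k] + a[k-1]) / 3.
a[6] = (1090 + (-457)) / 3 = 633/3 = 211
a[5] = (-457 + 211) / 3 = -246/3 = -82
a[4] = (211 + (-82)) / 3 = 129/3 = 43
a[3] = (-82 + 43) / 3 = -39/3 = -13
a[2] = (43 + (-13)) / 3 = 30/3 = 10
a[1] = (-13 + 10) / 3 = -3/3 = -1

-1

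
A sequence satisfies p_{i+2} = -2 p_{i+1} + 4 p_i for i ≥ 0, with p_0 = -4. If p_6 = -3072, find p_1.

Let p_1 = x.
p_2 = -16 - 2x
p_3 = 32 + 8x
p_4 = -128 - 24x
p_5 = 384 + 80x
p_6 = -1280 - 256x
So -1280 - 256x = -3072, giving x = 7.

7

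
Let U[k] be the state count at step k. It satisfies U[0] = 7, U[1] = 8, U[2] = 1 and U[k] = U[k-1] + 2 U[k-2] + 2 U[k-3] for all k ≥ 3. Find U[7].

U[3] = 1 + 2·8 + 2·7 = 31
U[4] = 31 + 2·1 + 2·8 = 49
U[5] = 49 + 2·31 + 2·1 = 113
U[6] = 113 + 2·49 + 2·31 = 273
U[7] = 273 + 2·113 + 2·49 = 597

597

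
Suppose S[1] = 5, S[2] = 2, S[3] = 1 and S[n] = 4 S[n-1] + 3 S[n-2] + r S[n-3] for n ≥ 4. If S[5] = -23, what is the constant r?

-3

S[4] = 10 + 5r
S[5] = 43 + 22r
So 43 + 22r = -23, giving r = -3.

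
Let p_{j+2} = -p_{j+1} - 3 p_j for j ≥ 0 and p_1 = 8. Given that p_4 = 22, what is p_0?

-3

Let p_0 = x.
p_2 = -8 - 3x
p_3 = -16 + 3x
p_4 = 40 + 6x
So 40 + 6x = 22, giving x = -3.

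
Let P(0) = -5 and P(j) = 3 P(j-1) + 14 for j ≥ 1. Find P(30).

The fixed point is 14/(1 - 3) = -7, so P(j) + 7 = 3(P(j-1) + 7).
Hence P(j) = 2·3^j - 7.
P(30) = 2·3^{30} - 7 = 2·205891132094649 - 7 = 411782264189291.

411782264189291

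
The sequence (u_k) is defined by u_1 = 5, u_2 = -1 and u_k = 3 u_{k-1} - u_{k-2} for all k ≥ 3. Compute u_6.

u_3 = 3·(-1) - 5 = -8
u_4 = 3·(-8) - (-1) = -23
u_5 = 3·(-23) - (-8) = -61
u_6 = 3·(-61) - (-23) = -160

-160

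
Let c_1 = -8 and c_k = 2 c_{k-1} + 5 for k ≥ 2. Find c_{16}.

The fixed point is 5/(1 - 2) = -5, so c_k + 5 = 2(c_{k-1} + 5).
Hence c_k = -3·2^{k-1} - 5.
c_{16} = -3·2^{15} - 5 = -3·32768 - 5 = -98309.

-98309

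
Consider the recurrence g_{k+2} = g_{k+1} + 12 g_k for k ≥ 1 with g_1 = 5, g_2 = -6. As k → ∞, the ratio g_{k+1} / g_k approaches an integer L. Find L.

4

The characteristic equation is r^2 - r - 12 = 0, which factors as (r - 4)(r + 3) = 0.
So the roots are 4 and -3. Since |4| > |-3| and the coefficient of 4^k is non-zero, the ratio tends to 4.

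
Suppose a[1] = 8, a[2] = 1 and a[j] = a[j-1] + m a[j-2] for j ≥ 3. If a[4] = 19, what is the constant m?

a[3] = 1 + 8m
a[4] = 1 + 9m
So 1 + 9m = 19, giving m = 2.

2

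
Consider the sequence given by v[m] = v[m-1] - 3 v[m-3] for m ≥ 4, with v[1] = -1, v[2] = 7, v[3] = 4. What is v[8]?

-5

v[4] = 4 - 3·(-1) = 7
v[5] = 7 - 3·7 = -14
v[6] = (-14) - 3·4 = -26
v[7] = (-26) - 3·7 = -47
v[8] = (-47) - 3·(-14) = -5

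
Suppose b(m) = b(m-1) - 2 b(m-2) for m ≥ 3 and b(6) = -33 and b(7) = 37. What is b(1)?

-4

Rearranging, b(m-2) = (b(m) - b(m-1)) / -2.
b(5) = (37 - (-33)) / -2 = 70/-2 = -35
b(4) = (-33 - (-35)) / -2 = 2/-2 = -1
b(3) = (-35 - (-1)) / -2 = -34/-2 = 17
b(2) = (-1 - 17) / -2 = -18/-2 = 9
b(1) = (17 - 9) / -2 = 8/-2 = -4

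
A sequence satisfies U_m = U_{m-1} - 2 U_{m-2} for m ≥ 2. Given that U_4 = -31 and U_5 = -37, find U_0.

-5

Rearranging, U_{m-2} = (U_m - U_{m-1}) / -2.
U_3 = (-37 - (-31)) / -2 = -6/-2 = 3
U_2 = (-31 - 3) / -2 = -34/-2 = 17
U_1 = (3 - 17) / -2 = -14/-2 = 7
U_0 = (17 - 7) / -2 = 10/-2 = -5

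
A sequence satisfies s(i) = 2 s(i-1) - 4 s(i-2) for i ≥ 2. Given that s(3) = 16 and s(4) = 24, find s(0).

-2

Rearranging, s(i-2) = (s(i) - 2 s(i-1)) / -4.
s(2) = (24 - 2*16) / -4 = -8/-4 = 2
s(1) = (16 - 2*2) / -4 = 12/-4 = -3
s(0) = (2 - 2*(-3)) / -4 = 8/-4 = -2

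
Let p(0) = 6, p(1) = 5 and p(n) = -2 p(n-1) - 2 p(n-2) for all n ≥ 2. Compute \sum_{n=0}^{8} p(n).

27

p(2) = -2*5 - 2*6 = -22
p(3) = -2*(-22) - 2*5 = 34
p(4) = -2*34 - 2*(-22) = -24
p(5) = -2*(-24) - 2*34 = -20
p(6) = -2*(-20) - 2*(-24) = 88
p(7) = -2*88 - 2*(-20) = -136
p(8) = -2*(-136) - 2*88 = 96
Sum = 6 + 5 + (-22) + 34 + (-24) + (-20) + 88 + (-136) + 96 = 27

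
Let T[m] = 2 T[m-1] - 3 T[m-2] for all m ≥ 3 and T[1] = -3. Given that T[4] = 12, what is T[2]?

-6

Let T[2] = x.
T[3] = 9 + 2x
T[4] = 18 + x
So 18 + x = 12, giving x = -6.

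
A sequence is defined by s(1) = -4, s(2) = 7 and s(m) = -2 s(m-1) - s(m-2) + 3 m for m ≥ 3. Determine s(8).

s(3) = -2·7 - (-4) + 9 = -1
s(4) = -2·(-1) - 7 + 12 = 7
s(5) = -2·7 - (-1) + 15 = 2
s(6) = -2·2 - 7 + 18 = 7
s(7) = -2·7 - 2 + 21 = 5
s(8) = -2·5 - 7 + 24 = 7

7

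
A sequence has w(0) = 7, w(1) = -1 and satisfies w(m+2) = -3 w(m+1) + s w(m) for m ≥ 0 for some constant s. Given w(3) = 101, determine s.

-5

w(2) = 3 + 7s
w(3) = -9 - 22s
So -9 - 22s = 101, giving s = -5.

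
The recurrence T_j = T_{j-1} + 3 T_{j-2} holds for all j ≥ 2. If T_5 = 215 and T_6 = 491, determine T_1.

8

Rearranging, T_{j-2} = (T_j - T_{j-1}) / 3.
T_4 = (491 - 215) / 3 = 276/3 = 92
T_3 = (215 - 92) / 3 = 123/3 = 41
T_2 = (92 - 41) / 3 = 51/3 = 17
T_1 = (41 - 17) / 3 = 24/3 = 8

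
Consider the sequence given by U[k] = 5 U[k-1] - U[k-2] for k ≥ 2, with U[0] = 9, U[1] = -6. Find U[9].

U[2] = 5·(-6) - 9 = -39
U[3] = 5·(-39) - (-6) = -189
U[4] = 5·(-189) - (-39) = -906
U[5] = 5·(-906) - (-189) = -4341
U[6] = 5·(-4341) - (-906) = -20799
U[7] = 5·(-20799) - (-4341) = -99654
U[8] = 5·(-99654) - (-20799) = -477471
U[9] = 5·(-477471) - (-99654) = -2287701

-2287701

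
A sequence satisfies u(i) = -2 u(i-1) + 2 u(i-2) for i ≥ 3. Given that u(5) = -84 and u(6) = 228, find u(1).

-3

Rearranging, u(i-2) = (u(i) + 2 u(i-1)) / 2.
u(4) = (228 + 2·(-84)) / 2 = 60/2 = 30
u(3) = (-84 + 2·30) / 2 = -24/2 = -12
u(2) = (30 + 2·(-12)) / 2 = 6/2 = 3
u(1) = (-12 + 2·3) / 2 = -6/2 = -3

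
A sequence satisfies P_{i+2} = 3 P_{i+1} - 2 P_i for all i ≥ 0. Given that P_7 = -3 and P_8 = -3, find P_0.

Rearranging, P_{i-2} = (P_i - 3 P_{i-1}) / -2.
P_6 = (-3 - 3*(-3)) / -2 = 6/-2 = -3
P_5 = (-3 - 3*(-3)) / -2 = 6/-2 = -3
P_4 = (-3 - 3*(-3)) / -2 = 6/-2 = -3
P_3 = (-3 - 3*(-3)) / -2 = 6/-2 = -3
P_2 = (-3 - 3*(-3)) / -2 = 6/-2 = -3
P_1 = (-3 - 3*(-3)) / -2 = 6/-2 = -3
P_0 = (-3 - 3*(-3)) / -2 = 6/-2 = -3

-3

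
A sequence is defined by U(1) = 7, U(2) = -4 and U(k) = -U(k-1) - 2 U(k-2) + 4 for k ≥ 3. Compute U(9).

U(3) = -(-4) - 2*7 + 4 = -6
U(4) = -(-6) - 2*(-4) + 4 = 18
U(5) = -18 - 2*(-6) + 4 = -2
U(6) = -(-2) - 2*18 + 4 = -30
U(7) = -(-30) - 2*(-2) + 4 = 38
U(8) = -38 - 2*(-30) + 4 = 26
U(9) = -26 - 2*38 + 4 = -98

-98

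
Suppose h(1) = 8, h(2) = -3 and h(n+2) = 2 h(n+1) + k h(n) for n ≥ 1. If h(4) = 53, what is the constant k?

h(3) = -6 + 8k
h(4) = -12 + 13k
So -12 + 13k = 53, giving k = 5.

5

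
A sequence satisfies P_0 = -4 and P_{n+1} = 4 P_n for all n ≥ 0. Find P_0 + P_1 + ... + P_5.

P_1 = 4*(-4) = -16
P_2 = 4*(-16) = -64
P_3 = 4*(-64) = -256
P_4 = 4*(-256) = -1024
P_5 = 4*(-1024) = -4096
Sum = (-4) + (-16) + (-64) + (-256) + (-1024) + (-4096) = -5460

-5460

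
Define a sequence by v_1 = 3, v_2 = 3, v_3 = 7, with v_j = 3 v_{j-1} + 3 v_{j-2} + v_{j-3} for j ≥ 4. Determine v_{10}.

104043

v_4 = 3(7) + 3(3) + 3 = 33
v_5 = 3(33) + 3(7) + 3 = 123
v_6 = 3(123) + 3(33) + 7 = 475
v_7 = 3(475) + 3(123) + 33 = 1827
v_8 = 3(1827) + 3(475) + 123 = 7029
v_9 = 3(7029) + 3(1827) + 475 = 27043
v_{10} = 3(27043) + 3(7029) + 1827 = 104043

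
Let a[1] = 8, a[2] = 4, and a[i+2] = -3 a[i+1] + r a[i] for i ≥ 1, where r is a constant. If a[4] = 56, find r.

a[3] = -12 + 8r
a[4] = 36 - 20r
So 36 - 20r = 56, giving r = -1.

-1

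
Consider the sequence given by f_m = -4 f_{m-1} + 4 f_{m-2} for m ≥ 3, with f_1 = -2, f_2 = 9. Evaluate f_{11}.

-12975104

f_3 = -4*9 + 4*(-2) = -44
f_4 = -4*(-44) + 4*9 = 212
f_5 = -4*212 + 4*(-44) = -1024
f_6 = -4*(-1024) + 4*212 = 4944
f_7 = -4*4944 + 4*(-1024) = -23872
f_8 = -4*(-23872) + 4*4944 = 115264
f_9 = -4*115264 + 4*(-23872) = -556544
f_{10} = -4*(-556544) + 4*115264 = 2687232
f_{11} = -4*2687232 + 4*(-556544) = -12975104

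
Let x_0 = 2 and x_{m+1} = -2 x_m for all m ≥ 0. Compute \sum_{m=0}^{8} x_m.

342

x_1 = -2(2) = -4
x_2 = -2(-4) = 8
x_3 = -2(8) = -16
x_4 = -2(-16) = 32
x_5 = -2(32) = -64
x_6 = -2(-64) = 128
x_7 = -2(128) = -256
x_8 = -2(-256) = 512
Sum = 2 + (-4) + 8 + (-16) + 32 + (-64) + 128 + (-256) + 512 = 342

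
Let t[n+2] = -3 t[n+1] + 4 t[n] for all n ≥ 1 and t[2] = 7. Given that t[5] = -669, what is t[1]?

-6

Let t[1] = y.
t[3] = -21 + 4y
t[4] = 91 - 12y
t[5] = -357 + 52y
So -357 + 52y = -669, giving y = -6.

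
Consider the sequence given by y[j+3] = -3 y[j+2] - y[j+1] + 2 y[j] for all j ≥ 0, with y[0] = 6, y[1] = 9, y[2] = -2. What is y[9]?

y[3] = -3·(-2) - 9 + 2·6 = 9
y[4] = -3·9 - (-2) + 2·9 = -7
y[5] = -3·(-7) - 9 + 2·(-2) = 8
y[6] = -3·8 - (-7) + 2·9 = 1
y[7] = -3·1 - 8 + 2·(-7) = -25
y[8] = -3·(-25) - 1 + 2·8 = 90
y[9] = -3·90 - (-25) + 2·1 = -243

-243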